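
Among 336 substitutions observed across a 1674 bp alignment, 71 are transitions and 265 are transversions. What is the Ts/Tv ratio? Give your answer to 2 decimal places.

0.27

R = 71/265 = 0.267924… ≈ 0.27 (to 2 d.p.).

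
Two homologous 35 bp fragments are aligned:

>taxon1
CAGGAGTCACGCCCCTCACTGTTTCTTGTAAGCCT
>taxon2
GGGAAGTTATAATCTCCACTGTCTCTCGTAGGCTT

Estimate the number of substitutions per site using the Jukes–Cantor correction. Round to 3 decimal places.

The sequences differ at 14 of 35 sites, so p = 14/35 = 0.4.
d = −(3/4) ln(1 − 4p/3) = −0.75 ln(1 − 0.533333) = −0.75 ln(0.466667)
  = −0.75 × (-0.762139) = 0.571604 substitutions/site.

0.572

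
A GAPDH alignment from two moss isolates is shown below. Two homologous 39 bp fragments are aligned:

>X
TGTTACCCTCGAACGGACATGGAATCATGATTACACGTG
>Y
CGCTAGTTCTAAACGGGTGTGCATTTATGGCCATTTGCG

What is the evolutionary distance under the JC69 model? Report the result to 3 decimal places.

0.949

The sequences differ at 21 of 39 sites, so p = 21/39 ≈ 0.538462.
d = −(3/4) ln(1 − 4p/3) = −0.75 ln(1 − 0.717949) = −0.75 ln(0.282051)
  = −0.75 × (-1.265667) = 0.949250 substitutions/site.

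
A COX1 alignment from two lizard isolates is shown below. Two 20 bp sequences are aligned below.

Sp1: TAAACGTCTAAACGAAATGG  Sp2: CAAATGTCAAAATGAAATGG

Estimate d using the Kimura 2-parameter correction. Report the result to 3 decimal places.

Of 20 sites, 3 differences are transitions and 1 are transversions, so P = 3/20 = 0.15 and Q = 1/20 = 0.05.
Under the Kimura two-parameter model, d = −½ ln(1 − 2P − Q) − ¼ ln(1 − 2Q).
1 − 2P − Q = 0.65, giving −½ ln(0.65) = 0.215391.
1 − 2Q = 0.9, giving −¼ ln(0.9) = 0.026340.
d = 0.215391 + 0.026340 = 0.241731.

0.242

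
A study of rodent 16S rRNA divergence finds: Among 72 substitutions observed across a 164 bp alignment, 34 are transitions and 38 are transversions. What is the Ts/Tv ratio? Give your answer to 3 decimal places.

0.895

R = 34/38 = 0.894736… ≈ 0.895 (to 3 d.p.).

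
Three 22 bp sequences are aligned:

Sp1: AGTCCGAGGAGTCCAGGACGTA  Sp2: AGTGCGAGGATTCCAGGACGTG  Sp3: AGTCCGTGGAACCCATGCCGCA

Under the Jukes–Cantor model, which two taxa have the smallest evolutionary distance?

Sp1–Sp2: 3/22 differ, p = 0.136, d = 0.151.
Sp1–Sp3: 6/22 differ, p = 0.273, d = 0.339.
Sp2–Sp3: 8/22 differ, p = 0.364, d = 0.497.
The smallest distance is between Sp1 and Sp2.

Sp1 and Sp2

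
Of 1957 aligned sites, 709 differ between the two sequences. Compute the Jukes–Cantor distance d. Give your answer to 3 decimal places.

p = 709/1957 ≈ 0.362289.
d = −(3/4) ln(1 − 4p/3) = −0.75 ln(1 − 0.483052) = −0.75 ln(0.516948)
  = −0.75 × (-0.659813) = 0.494860 substitutions/site.

0.495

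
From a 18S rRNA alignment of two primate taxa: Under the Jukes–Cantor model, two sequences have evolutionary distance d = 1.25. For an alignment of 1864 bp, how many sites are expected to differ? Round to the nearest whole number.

Invert JC69: p = (3/4)(1 − e^(−4d/3)) = 0.75 × (1 − e^(-1.666667)) = 0.75 × (1 − 0.188876) = 0.608343.
Expected differing sites = pL ≈ 0.608343 × 1864 = 1133.951352 ≈ 1134.

1134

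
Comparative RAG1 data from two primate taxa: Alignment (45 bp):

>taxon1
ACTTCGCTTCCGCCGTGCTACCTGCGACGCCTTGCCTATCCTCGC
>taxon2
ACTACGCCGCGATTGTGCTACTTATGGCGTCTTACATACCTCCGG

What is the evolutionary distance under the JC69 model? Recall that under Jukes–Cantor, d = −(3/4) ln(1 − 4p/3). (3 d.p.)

0.572

The sequences differ at 18 of 45 sites, so p = 18/45 = 0.4.
d = −(3/4) ln(1 − 4p/3) = −0.75 ln(1 − 0.533333) = −0.75 ln(0.466667)
  = −0.75 × (-0.762139) = 0.571604 substitutions/site.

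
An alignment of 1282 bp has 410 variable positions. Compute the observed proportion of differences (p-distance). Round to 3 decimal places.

0.320

p = 410/1282 = 0.319812… ≈ 0.320 (to 3 d.p.).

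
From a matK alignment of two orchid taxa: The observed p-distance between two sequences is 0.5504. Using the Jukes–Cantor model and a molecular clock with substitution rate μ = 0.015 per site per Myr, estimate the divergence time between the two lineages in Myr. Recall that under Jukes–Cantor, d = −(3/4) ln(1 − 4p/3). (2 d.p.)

d = −(3/4) ln(1 − 4p/3) = −0.75 ln(1 − 0.733867) = −0.75 ln(0.266133)
  = −0.75 × (-1.323759) = 0.992819 substitutions/site.
Under a molecular clock d = 2μt, so t = d/(2μ) = 0.992819 / (2 × 0.015) = 33.09 Myr.

33.09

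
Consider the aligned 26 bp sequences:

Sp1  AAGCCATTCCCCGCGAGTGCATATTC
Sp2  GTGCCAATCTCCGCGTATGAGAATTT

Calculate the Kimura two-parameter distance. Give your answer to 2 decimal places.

Of 26 sites, 5 differences are transitions and 5 are transversions, so P = 5/26 ≈ 0.192308 and Q = 5/26 ≈ 0.192308.
Under the Kimura two-parameter model, d = −½ ln(1 − 2P − Q) − ¼ ln(1 − 2Q).
1 − 2P − Q = 0.423076, giving −½ ln(0.423076) = 0.430102.
1 − 2Q = 0.615384, giving −¼ ln(0.615384) = 0.121377.
d = 0.430102 + 0.121377 = 0.551479.

0.55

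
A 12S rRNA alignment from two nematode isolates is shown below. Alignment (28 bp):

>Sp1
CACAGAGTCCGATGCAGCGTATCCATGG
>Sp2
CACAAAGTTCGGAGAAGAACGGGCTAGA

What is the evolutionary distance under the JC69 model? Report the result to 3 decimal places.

0.824

The sequences differ at 14 of 28 sites, so p = 14/28 = 0.5.
d = −(3/4) ln(1 − 4p/3) = −0.75 ln(1 − 0.666667) = −0.75 ln(0.333333)
  = −0.75 × (-1.098613) = 0.823960 substitutions/site.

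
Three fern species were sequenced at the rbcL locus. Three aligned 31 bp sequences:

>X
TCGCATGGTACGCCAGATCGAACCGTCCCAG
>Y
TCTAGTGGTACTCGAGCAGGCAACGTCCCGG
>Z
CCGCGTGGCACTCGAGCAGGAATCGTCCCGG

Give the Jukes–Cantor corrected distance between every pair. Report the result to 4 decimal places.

d(X,Y) = 0.4806, d(X,Z) = 0.4217, d(Y,Z) = 0.2239

X–Y: 11/31 sites differ → p ≈ 0.354839, d = −0.75 ln(1 − 0.473119) = 0.480585 ≈ 0.4806.
X–Z: 10/31 sites differ → p ≈ 0.322581, d = −0.75 ln(1 − 0.430108) = 0.421731 ≈ 0.4217.
Y–Z: 6/31 sites differ → p ≈ 0.193548, d = −0.75 ln(1 − 0.258064) = 0.223869 ≈ 0.2239.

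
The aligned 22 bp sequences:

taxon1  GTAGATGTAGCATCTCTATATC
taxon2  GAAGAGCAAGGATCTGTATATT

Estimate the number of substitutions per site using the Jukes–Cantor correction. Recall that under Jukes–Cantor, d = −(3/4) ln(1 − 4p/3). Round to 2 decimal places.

The sequences differ at 7 of 22 sites (2, 6, 7, 8, 11, 16, 22), so p = 7/22 ≈ 0.318182.
d = −(3/4) ln(1 − 4p/3) = −0.75 ln(1 − 0.424243) = −0.75 ln(0.575757)
  = −0.75 × (-0.552070) = 0.414053 substitutions/site.

0.41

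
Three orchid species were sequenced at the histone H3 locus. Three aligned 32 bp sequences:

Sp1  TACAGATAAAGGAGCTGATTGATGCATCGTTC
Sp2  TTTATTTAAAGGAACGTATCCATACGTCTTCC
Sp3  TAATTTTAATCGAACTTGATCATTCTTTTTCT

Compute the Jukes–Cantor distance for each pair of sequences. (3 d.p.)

d(Sp1,Sp2) = 0.585, d(Sp1,Sp3) = 0.924, d(Sp2,Sp3) = 0.585

Sp1–Sp2: 13/32 sites differ → p = 0.40625, d = −0.75 ln(1 − 0.541667) = 0.585119 ≈ 0.585.
Sp1–Sp3: 17/32 sites differ → p = 0.53125, d = −0.75 ln(1 − 0.708333) = 0.924107 ≈ 0.924.
Sp2–Sp3: 13/32 sites differ → p = 0.40625, d = −0.75 ln(1 − 0.541667) = 0.585119 ≈ 0.585.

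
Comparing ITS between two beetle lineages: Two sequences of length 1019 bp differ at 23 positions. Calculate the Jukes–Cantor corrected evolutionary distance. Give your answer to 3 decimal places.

p = 23/1019 ≈ 0.022571.
d = −(3/4) ln(1 − 4p/3) = −0.75 ln(1 − 0.030095) = −0.75 ln(0.969905)
  = −0.75 × (-0.030557) = 0.022918 substitutions/site.

0.023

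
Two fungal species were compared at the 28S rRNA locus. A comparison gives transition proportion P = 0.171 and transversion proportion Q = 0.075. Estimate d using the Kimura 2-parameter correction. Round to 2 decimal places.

0.31

Under the Kimura two-parameter model, d = −½ ln(1 − 2P − Q) − ¼ ln(1 − 2Q).
1 − 2P − Q = 0.583, giving −½ ln(0.583) = 0.269784.
1 − 2Q = 0.85, giving −¼ ln(0.85) = 0.040630.
d = 0.269784 + 0.040630 = 0.310414.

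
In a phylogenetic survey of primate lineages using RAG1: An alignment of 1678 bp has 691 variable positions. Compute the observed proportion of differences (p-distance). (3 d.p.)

p = 691/1678 = 0.411799… ≈ 0.412 (to 3 d.p.).

0.412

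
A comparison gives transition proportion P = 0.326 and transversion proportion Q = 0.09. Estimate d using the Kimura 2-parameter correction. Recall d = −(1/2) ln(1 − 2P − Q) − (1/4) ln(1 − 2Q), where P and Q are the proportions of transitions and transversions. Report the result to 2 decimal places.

Under the Kimura two-parameter model, d = −½ ln(1 − 2P − Q) − ¼ ln(1 − 2Q).
1 − 2P − Q = 0.258, giving −½ ln(0.258) = 0.677398.
1 − 2Q = 0.82, giving −¼ ln(0.82) = 0.049613.
d = 0.677398 + 0.049613 = 0.727011.

0.73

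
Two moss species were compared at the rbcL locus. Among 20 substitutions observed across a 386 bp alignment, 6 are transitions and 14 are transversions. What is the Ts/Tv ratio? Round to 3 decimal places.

0.429

R = 6/14 = 0.428571… ≈ 0.429 (to 3 d.p.).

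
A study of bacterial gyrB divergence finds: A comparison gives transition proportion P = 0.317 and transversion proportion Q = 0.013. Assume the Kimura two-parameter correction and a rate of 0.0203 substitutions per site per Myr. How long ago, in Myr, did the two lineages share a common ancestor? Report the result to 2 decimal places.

12.99

Under the Kimura two-parameter model, d = −½ ln(1 − 2P − Q) − ¼ ln(1 − 2Q).
1 − 2P − Q = 0.353, giving −½ ln(0.353) = 0.520644.
1 − 2Q = 0.974, giving −¼ ln(0.974) = 0.006586.
d = 0.520644 + 0.006586 = 0.527230.
Under a molecular clock d = 2μt, so t = d/(2μ) = 0.527230 / (2 × 0.0203) = 12.99 Myr.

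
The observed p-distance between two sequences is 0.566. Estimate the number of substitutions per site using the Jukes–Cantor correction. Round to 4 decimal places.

1.0539

d = −(3/4) ln(1 − 4p/3) = −0.75 ln(1 − 0.754667) = −0.75 ln(0.245333)
  = −0.75 × (-1.405139) = 1.053854 substitutions/site.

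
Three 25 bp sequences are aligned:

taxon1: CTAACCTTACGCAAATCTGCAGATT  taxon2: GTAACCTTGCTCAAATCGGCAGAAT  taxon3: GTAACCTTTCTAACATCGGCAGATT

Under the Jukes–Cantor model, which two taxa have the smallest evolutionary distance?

taxon1–taxon2: 5/25 differ, p = 0.200, d = 0.233.
taxon1–taxon3: 6/25 differ, p = 0.240, d = 0.289.
taxon2–taxon3: 4/25 differ, p = 0.160, d = 0.180.
The smallest distance is between taxon2 and taxon3.

taxon2 and taxon3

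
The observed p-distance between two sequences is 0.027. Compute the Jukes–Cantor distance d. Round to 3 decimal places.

d = −(3/4) ln(1 − 4p/3) = −0.75 ln(1 − 0.036) = −0.75 ln(0.964)
  = −0.75 × (-0.036664) = 0.027498 substitutions/site.

0.027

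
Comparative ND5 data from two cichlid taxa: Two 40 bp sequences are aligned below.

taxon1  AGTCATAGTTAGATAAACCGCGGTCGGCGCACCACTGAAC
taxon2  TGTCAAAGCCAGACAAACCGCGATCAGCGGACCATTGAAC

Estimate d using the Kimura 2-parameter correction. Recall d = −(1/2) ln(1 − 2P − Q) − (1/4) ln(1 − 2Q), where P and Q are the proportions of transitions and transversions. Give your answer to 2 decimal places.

Of 40 sites, 6 differences are transitions and 3 are transversions, so P = 6/40 = 0.15 and Q = 3/40 = 0.075.
Under the Kimura two-parameter model, d = −½ ln(1 − 2P − Q) − ¼ ln(1 − 2Q).
1 − 2P − Q = 0.625, giving −½ ln(0.625) = 0.235002.
1 − 2Q = 0.85, giving −¼ ln(0.85) = 0.040630.
d = 0.235002 + 0.040630 = 0.275632.

0.28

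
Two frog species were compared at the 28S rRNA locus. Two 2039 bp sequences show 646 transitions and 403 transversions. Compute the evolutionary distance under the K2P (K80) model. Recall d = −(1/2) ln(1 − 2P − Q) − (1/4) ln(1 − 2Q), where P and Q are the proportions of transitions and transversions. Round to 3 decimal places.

P = 646/2039 ≈ 0.316822 and Q = 403/2039 ≈ 0.197646.
Under the Kimura two-parameter model, d = −½ ln(1 − 2P − Q) − ¼ ln(1 − 2Q).
1 − 2P − Q = 0.16871, giving −½ ln(0.16871) = 0.889787.
1 − 2Q = 0.604708, giving −¼ ln(0.604708) = 0.125752.
d = 0.889787 + 0.125752 = 1.015539.

1.016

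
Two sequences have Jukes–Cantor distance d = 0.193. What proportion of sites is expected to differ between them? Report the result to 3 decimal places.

0.170

p = (3/4)(1 − e^(−4d/3)) = 0.75 × (1 − e^(-0.257333)) = 0.75 × (1 − 0.773111) = 0.170167.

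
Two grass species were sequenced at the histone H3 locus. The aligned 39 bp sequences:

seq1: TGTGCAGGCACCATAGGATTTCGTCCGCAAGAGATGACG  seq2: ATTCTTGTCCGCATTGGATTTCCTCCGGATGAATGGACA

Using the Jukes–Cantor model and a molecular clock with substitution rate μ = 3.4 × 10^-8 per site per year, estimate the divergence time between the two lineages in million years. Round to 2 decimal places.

8.73

The sequences differ at 16 of 39 sites, so p = 16/39 ≈ 0.410256.
d = −(3/4) ln(1 − 4p/3) = −0.75 ln(1 − 0.547008) = −0.75 ln(0.452992)
  = −0.75 × (-0.791881) = 0.593911 substitutions/site.
Under a molecular clock d = 2μt, so t = d/(2μ) = 0.593911 / (2 × 3.4 × 10^-8) = 8.73 million years.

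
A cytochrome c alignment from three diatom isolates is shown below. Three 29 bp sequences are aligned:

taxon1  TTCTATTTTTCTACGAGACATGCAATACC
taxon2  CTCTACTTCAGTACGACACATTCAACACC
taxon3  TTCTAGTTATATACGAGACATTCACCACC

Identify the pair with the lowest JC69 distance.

taxon1 and taxon3

taxon1–taxon2: 8/29 differ, p = 0.276, d = 0.344.
taxon1–taxon3: 6/29 differ, p = 0.207, d = 0.242.
taxon2–taxon3: 7/29 differ, p = 0.241, d = 0.291.
The smallest distance is between taxon1 and taxon3.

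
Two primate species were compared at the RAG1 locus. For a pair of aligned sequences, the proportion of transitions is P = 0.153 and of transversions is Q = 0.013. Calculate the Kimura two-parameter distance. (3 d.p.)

0.199

Under the Kimura two-parameter model, d = −½ ln(1 − 2P − Q) − ¼ ln(1 − 2Q).
1 − 2P − Q = 0.681, giving −½ ln(0.681) = 0.192096.
1 − 2Q = 0.974, giving −¼ ln(0.974) = 0.006586.
d = 0.192096 + 0.006586 = 0.198682.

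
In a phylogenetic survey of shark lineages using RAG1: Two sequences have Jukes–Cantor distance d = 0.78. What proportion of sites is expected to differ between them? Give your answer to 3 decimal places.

p = (3/4)(1 − e^(−4d/3)) = 0.75 × (1 − e^(-1.04)) = 0.75 × (1 − 0.353455) = 0.484909.

0.485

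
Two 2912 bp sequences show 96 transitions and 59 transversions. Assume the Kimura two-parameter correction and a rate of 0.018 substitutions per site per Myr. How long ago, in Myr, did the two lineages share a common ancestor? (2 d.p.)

P = 96/2912 ≈ 0.032967 and Q = 59/2912 ≈ 0.020261.
Under the Kimura two-parameter model, d = −½ ln(1 − 2P − Q) − ¼ ln(1 − 2Q).
1 − 2P − Q = 0.913805, giving −½ ln(0.913805) = 0.045069.
1 − 2Q = 0.959478, giving −¼ ln(0.959478) = 0.010341.
d = 0.045069 + 0.010341 = 0.055410.
Under a molecular clock d = 2μt, so t = d/(2μ) = 0.055410 / (2 × 0.018) = 1.54 Myr.

1.54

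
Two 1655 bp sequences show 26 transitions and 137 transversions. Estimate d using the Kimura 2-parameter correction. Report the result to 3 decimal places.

0.106

P = 26/1655 ≈ 0.01571 and Q = 137/1655 ≈ 0.082779.
Under the Kimura two-parameter model, d = −½ ln(1 − 2P − Q) − ¼ ln(1 − 2Q).
1 − 2P − Q = 0.885801, giving −½ ln(0.885801) = 0.060631.
1 − 2Q = 0.834442, giving −¼ ln(0.834442) = 0.045248.
d = 0.060631 + 0.045248 = 0.105879.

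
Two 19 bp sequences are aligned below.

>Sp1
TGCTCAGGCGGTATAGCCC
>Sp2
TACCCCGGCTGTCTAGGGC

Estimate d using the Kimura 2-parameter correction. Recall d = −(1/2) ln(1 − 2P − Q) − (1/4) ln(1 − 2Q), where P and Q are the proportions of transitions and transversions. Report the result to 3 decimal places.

0.508

Of 19 sites, 2 differences are transitions and 5 are transversions, so P = 2/19 ≈ 0.105263 and Q = 5/19 ≈ 0.263158.
Under the Kimura two-parameter model, d = −½ ln(1 − 2P − Q) − ¼ ln(1 − 2Q).
1 − 2P − Q = 0.526316, giving −½ ln(0.526316) = 0.320927.
1 − 2Q = 0.473684, giving −¼ ln(0.473684) = 0.186804.
d = 0.320927 + 0.186804 = 0.507731.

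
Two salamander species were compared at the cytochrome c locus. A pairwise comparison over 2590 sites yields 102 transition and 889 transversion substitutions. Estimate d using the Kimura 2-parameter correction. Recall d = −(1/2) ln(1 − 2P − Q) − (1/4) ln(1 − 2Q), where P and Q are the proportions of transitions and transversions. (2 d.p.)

0.56

P = 102/2590 ≈ 0.039382 and Q = 889/2590 ≈ 0.343243.
Under the Kimura two-parameter model, d = −½ ln(1 − 2P − Q) − ¼ ln(1 − 2Q).
1 − 2P − Q = 0.577993, giving −½ ln(0.577993) = 0.274097.
1 − 2Q = 0.313514, giving −¼ ln(0.313514) = 0.289978.
d = 0.274097 + 0.289978 = 0.564075.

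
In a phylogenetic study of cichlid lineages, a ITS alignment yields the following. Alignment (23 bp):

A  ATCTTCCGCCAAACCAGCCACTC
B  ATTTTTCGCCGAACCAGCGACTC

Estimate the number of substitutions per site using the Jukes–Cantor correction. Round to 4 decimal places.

The sequences differ at 4 of 23 sites (3, 6, 11, 19), so p = 4/23 ≈ 0.173913.
d = −(3/4) ln(1 − 4p/3) = −0.75 ln(1 − 0.231884) = −0.75 ln(0.768116)
  = −0.75 × (-0.263815) = 0.197861 substitutions/site.

0.1979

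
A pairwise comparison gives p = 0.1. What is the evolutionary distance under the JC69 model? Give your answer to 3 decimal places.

d = −(3/4) ln(1 − 4p/3) = −0.75 ln(1 − 0.133333) = −0.75 ln(0.866667)
  = −0.75 × (-0.143100) = 0.107325 substitutions/site.

0.107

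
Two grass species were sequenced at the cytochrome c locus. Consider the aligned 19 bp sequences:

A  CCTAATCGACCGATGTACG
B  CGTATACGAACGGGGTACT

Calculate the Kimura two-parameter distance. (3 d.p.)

Of 19 sites, 1 differences are transitions and 6 are transversions, so P = 1/19 ≈ 0.052632 and Q = 6/19 ≈ 0.315789.
Under the Kimura two-parameter model, d = −½ ln(1 − 2P − Q) − ¼ ln(1 − 2Q).
1 − 2P − Q = 0.578947, giving −½ ln(0.578947) = 0.273272.
1 − 2Q = 0.368422, giving −¼ ln(0.368422) = 0.249632.
d = 0.273272 + 0.249632 = 0.522904.

0.523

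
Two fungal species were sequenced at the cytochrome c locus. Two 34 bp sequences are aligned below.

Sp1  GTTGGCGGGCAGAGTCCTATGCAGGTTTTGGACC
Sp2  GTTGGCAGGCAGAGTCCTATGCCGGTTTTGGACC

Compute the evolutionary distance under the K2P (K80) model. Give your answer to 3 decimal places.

0.061

Of 34 sites, 1 differences are transitions and 1 are transversions, so P = 1/34 ≈ 0.029412 and Q = 1/34 ≈ 0.029412.
Under the Kimura two-parameter model, d = −½ ln(1 − 2P − Q) − ¼ ln(1 − 2Q).
1 − 2P − Q = 0.911764, giving −½ ln(0.911764) = 0.046187.
1 − 2Q = 0.941176, giving −¼ ln(0.941176) = 0.015156.
d = 0.046187 + 0.015156 = 0.061343.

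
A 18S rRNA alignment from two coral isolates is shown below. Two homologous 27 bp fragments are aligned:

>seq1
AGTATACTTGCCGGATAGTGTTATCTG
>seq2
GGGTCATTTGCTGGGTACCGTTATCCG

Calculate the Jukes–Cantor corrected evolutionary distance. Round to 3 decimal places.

The sequences differ at 10 of 27 sites (1, 3, 4, 5, 7, 12, 15, 18, 19, 26), so p = 10/27 ≈ 0.37037.
d = −(3/4) ln(1 − 4p/3) = −0.75 ln(1 − 0.493827) = −0.75 ln(0.506173)
  = −0.75 × (-0.680877) = 0.510658 substitutions/site.

0.511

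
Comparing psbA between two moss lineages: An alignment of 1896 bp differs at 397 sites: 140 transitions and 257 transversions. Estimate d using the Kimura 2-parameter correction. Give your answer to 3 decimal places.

P = 140/1896 ≈ 0.07384 and Q = 257/1896 ≈ 0.135549.
Under the Kimura two-parameter model, d = −½ ln(1 − 2P − Q) − ¼ ln(1 − 2Q).
1 − 2P − Q = 0.716771, giving −½ ln(0.716771) = 0.166499.
1 − 2Q = 0.728902, giving −¼ ln(0.728902) = 0.079054.
d = 0.166499 + 0.079054 = 0.245553.

0.246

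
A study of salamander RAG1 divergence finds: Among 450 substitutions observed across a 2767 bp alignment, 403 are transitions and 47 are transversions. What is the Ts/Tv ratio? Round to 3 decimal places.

R = 403/47 = 8.574468… ≈ 8.574 (to 3 d.p.).

8.574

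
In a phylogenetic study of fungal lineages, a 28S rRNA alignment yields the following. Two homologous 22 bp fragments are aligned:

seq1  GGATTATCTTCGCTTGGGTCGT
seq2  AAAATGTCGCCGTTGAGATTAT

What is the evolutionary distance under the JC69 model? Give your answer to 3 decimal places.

The sequences differ at 12 of 22 sites, so p = 12/22 ≈ 0.545455.
d = −(3/4) ln(1 − 4p/3) = −0.75 ln(1 − 0.727273) = −0.75 ln(0.272727)
  = −0.75 × (-1.299284) = 0.974463 substitutions/site.

0.974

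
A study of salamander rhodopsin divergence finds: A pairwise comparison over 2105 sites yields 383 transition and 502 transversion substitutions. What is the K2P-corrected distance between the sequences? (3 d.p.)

P = 383/2105 ≈ 0.181948 and Q = 502/2105 ≈ 0.23848.
Under the Kimura two-parameter model, d = −½ ln(1 − 2P − Q) − ¼ ln(1 − 2Q).
1 − 2P − Q = 0.397624, giving −½ ln(0.397624) = 0.461124.
1 − 2Q = 0.52304, giving −¼ ln(0.52304) = 0.162024.
d = 0.461124 + 0.162024 = 0.623148.

0.623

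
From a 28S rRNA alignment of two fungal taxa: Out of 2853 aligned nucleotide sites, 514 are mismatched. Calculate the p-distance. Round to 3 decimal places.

p = 514/2853 = 0.180161… ≈ 0.180 (to 3 d.p.).

0.180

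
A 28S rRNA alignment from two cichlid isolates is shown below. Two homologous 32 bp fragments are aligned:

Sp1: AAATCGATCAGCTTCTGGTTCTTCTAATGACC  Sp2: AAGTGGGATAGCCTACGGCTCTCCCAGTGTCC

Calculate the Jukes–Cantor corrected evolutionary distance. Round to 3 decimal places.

The sequences differ at 13 of 32 sites, so p = 13/32 = 0.40625.
d = −(3/4) ln(1 − 4p/3) = −0.75 ln(1 − 0.541667) = −0.75 ln(0.458333)
  = −0.75 × (-0.780159) = 0.585119 substitutions/site.

0.585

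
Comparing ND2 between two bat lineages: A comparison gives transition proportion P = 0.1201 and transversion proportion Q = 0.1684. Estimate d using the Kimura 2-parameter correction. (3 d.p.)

0.365

Under the Kimura two-parameter model, d = −½ ln(1 − 2P − Q) − ¼ ln(1 − 2Q).
1 − 2P − Q = 0.5914, giving −½ ln(0.5914) = 0.262631.
1 − 2Q = 0.6632, giving −¼ ln(0.6632) = 0.102670.
d = 0.262631 + 0.102670 = 0.365301.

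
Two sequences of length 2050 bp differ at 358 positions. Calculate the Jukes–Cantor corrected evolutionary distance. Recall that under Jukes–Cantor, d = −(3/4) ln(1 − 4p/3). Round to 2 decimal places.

p = 358/2050 ≈ 0.174634.
d = −(3/4) ln(1 − 4p/3) = −0.75 ln(1 − 0.232845) = −0.75 ln(0.767155)
  = −0.75 × (-0.265066) = 0.198800 substitutions/site.

0.20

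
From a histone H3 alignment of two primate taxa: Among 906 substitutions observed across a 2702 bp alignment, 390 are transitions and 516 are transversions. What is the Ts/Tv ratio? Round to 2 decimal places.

0.76

R = 390/516 = 0.755813… ≈ 0.76 (to 2 d.p.).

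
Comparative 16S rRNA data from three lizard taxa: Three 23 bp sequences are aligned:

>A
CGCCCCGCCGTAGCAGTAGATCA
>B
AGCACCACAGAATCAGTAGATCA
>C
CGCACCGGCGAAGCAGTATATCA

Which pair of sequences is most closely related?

A and C

A–B: 6/23 differ, p = 0.261, d = 0.321.
A–C: 4/23 differ, p = 0.174, d = 0.198.
B–C: 6/23 differ, p = 0.261, d = 0.321.
The smallest distance is between A and C.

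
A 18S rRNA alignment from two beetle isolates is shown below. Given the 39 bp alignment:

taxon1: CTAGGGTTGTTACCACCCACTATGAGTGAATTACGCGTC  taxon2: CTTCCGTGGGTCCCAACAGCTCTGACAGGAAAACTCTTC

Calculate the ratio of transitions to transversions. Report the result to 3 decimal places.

Transitions are A↔G and C↔T; transversions are all other mismatches.
Transitions: 2. Transversions: 15.
R = 2/15 = 0.133333… ≈ 0.133 (to 3 d.p.).

0.133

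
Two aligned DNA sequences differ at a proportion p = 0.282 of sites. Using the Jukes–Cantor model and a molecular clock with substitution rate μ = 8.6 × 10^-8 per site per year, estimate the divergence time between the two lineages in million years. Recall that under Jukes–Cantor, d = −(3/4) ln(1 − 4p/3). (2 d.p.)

2.06

d = −(3/4) ln(1 − 4p/3) = −0.75 ln(1 − 0.376) = −0.75 ln(0.624)
  = −0.75 × (-0.471605) = 0.353704 substitutions/site.
Under a molecular clock d = 2μt, so t = d/(2μ) = 0.353704 / (2 × 8.6 × 10^-8) = 2.06 million years.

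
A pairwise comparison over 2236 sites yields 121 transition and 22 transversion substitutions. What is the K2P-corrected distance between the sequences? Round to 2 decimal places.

P = 121/2236 ≈ 0.054114 and Q = 22/2236 ≈ 0.009839.
Under the Kimura two-parameter model, d = −½ ln(1 − 2P − Q) − ¼ ln(1 − 2Q).
1 − 2P − Q = 0.881933, giving −½ ln(0.881933) = 0.062820.
1 − 2Q = 0.980322, giving −¼ ln(0.980322) = 0.004969.
d = 0.062820 + 0.004969 = 0.067789.

0.07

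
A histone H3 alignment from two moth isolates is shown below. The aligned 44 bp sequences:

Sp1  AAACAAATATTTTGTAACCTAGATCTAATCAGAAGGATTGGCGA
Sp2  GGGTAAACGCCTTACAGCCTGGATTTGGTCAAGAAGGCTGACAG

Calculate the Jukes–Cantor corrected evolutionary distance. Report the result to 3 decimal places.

0.895

The sequences differ at 23 of 44 sites, so p = 23/44 ≈ 0.522727.
d = −(3/4) ln(1 − 4p/3) = −0.75 ln(1 − 0.696969) = −0.75 ln(0.303031)
  = −0.75 × (-1.193920) = 0.895440 substitutions/site.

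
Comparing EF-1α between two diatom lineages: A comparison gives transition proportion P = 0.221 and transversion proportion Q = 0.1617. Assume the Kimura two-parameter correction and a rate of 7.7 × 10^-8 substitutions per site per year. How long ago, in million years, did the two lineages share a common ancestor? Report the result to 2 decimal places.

Under the Kimura two-parameter model, d = −½ ln(1 − 2P − Q) − ¼ ln(1 − 2Q).
1 − 2P − Q = 0.3963, giving −½ ln(0.3963) = 0.462792.
1 − 2Q = 0.6766, giving −¼ ln(0.6766) = 0.097669.
d = 0.462792 + 0.097669 = 0.560461.
Under a molecular clock d = 2μt, so t = d/(2μ) = 0.560461 / (2 × 7.7 × 10^-8) = 3.64 million years.

3.64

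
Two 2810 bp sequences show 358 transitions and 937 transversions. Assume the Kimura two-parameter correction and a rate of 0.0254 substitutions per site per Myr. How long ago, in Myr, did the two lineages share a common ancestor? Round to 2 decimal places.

P = 358/2810 ≈ 0.127402 and Q = 937/2810 ≈ 0.333452.
Under the Kimura two-parameter model, d = −½ ln(1 − 2P − Q) − ¼ ln(1 − 2Q).
1 − 2P − Q = 0.411744, giving −½ ln(0.411744) = 0.443677.
1 − 2Q = 0.333096, giving −¼ ln(0.333096) = 0.274831.
d = 0.443677 + 0.274831 = 0.718508.
Under a molecular clock d = 2μt, so t = d/(2μ) = 0.718508 / (2 × 0.0254) = 14.14 Myr.

14.14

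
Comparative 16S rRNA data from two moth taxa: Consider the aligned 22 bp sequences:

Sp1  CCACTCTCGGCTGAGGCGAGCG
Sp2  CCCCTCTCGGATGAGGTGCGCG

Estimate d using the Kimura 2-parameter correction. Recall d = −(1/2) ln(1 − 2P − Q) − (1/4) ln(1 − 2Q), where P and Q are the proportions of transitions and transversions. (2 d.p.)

0.21

Of 22 sites, 1 differences are transitions and 3 are transversions, so P = 1/22 ≈ 0.045455 and Q = 3/22 ≈ 0.136364.
Under the Kimura two-parameter model, d = −½ ln(1 − 2P − Q) − ¼ ln(1 − 2Q).
1 − 2P − Q = 0.772726, giving −½ ln(0.772726) = 0.128915.
1 − 2Q = 0.727272, giving −¼ ln(0.727272) = 0.079614.
d = 0.128915 + 0.079614 = 0.208529.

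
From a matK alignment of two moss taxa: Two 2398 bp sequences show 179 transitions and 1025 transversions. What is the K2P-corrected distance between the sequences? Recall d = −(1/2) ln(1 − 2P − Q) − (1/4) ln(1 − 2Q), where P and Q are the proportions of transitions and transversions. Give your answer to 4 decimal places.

0.9124

P = 179/2398 ≈ 0.074646 and Q = 1025/2398 ≈ 0.42744.
Under the Kimura two-parameter model, d = −½ ln(1 − 2P − Q) − ¼ ln(1 − 2Q).
1 − 2P − Q = 0.423268, giving −½ ln(0.423268) = 0.429875.
1 − 2Q = 0.14512, giving −¼ ln(0.14512) = 0.482549.
d = 0.429875 + 0.482549 = 0.912424.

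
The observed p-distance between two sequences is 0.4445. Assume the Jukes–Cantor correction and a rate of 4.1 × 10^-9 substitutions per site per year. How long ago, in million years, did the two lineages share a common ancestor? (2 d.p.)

82.15

d = −(3/4) ln(1 − 4p/3) = −0.75 ln(1 − 0.592667) = −0.75 ln(0.407333)
  = −0.75 × (-0.898124) = 0.673593 substitutions/site.
Under a molecular clock d = 2μt, so t = d/(2μ) = 0.673593 / (2 × 4.1 × 10^-9) = 82.15 million years.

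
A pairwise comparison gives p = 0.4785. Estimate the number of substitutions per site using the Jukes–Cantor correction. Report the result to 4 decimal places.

0.7621

d = −(3/4) ln(1 − 4p/3) = −0.75 ln(1 − 0.638) = −0.75 ln(0.362)
  = −0.75 × (-1.016111) = 0.762083 substitutions/site.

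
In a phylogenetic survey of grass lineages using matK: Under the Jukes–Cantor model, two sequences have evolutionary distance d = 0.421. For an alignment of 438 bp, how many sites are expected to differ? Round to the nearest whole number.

141

Invert JC69: p = (3/4)(1 − e^(−4d/3)) = 0.75 × (1 − e^(-0.561333)) = 0.75 × (1 − 0.570448) = 0.322164.
Expected differing sites = pL ≈ 0.322164 × 438 = 141.107832 ≈ 141.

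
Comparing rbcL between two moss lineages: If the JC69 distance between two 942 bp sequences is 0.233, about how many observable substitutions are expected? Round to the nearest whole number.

Invert JC69: p = (3/4)(1 − e^(−4d/3)) = 0.75 × (1 − e^(-0.310667)) = 0.75 × (1 − 0.732958) = 0.200282.
Expected differing sites = pL ≈ 0.200282 × 942 = 188.665644 ≈ 189.

189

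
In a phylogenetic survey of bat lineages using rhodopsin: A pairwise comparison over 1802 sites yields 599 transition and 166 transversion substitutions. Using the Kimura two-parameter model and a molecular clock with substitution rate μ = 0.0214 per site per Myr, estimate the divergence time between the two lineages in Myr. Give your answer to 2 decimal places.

17.71

P = 599/1802 ≈ 0.332408 and Q = 166/1802 ≈ 0.09212.
Under the Kimura two-parameter model, d = −½ ln(1 − 2P − Q) − ¼ ln(1 − 2Q).
1 − 2P − Q = 0.243064, giving −½ ln(0.243064) = 0.707215.
1 − 2Q = 0.81576, giving −¼ ln(0.81576) = 0.050909.
d = 0.707215 + 0.050909 = 0.758124.
Under a molecular clock d = 2μt, so t = d/(2μ) = 0.758124 / (2 × 0.0214) = 17.71 Myr.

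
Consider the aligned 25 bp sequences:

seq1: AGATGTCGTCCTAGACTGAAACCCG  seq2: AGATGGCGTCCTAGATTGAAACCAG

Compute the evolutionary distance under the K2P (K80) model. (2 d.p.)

Of 25 sites, 1 differences are transitions and 2 are transversions, so P = 1/25 = 0.04 and Q = 2/25 = 0.08.
Under the Kimura two-parameter model, d = −½ ln(1 − 2P − Q) − ¼ ln(1 − 2Q).
1 − 2P − Q = 0.84, giving −½ ln(0.84) = 0.087177.
1 − 2Q = 0.84, giving −¼ ln(0.84) = 0.043588.
d = 0.087177 + 0.043588 = 0.130765.

0.13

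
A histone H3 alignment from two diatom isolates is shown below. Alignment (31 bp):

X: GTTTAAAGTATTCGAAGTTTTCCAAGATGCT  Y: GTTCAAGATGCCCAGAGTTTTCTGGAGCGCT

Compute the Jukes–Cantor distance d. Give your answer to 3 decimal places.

The sequences differ at 14 of 31 sites, so p = 14/31 ≈ 0.451613.
d = −(3/4) ln(1 − 4p/3) = −0.75 ln(1 − 0.602151) = −0.75 ln(0.397849)
  = −0.75 × (-0.921683) = 0.691262 substitutions/site.

0.691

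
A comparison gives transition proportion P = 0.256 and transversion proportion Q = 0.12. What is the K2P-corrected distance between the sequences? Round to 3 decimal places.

Under the Kimura two-parameter model, d = −½ ln(1 − 2P − Q) − ¼ ln(1 − 2Q).
1 − 2P − Q = 0.368, giving −½ ln(0.368) = 0.499836.
1 − 2Q = 0.76, giving −¼ ln(0.76) = 0.068609.
d = 0.499836 + 0.068609 = 0.568445.

0.568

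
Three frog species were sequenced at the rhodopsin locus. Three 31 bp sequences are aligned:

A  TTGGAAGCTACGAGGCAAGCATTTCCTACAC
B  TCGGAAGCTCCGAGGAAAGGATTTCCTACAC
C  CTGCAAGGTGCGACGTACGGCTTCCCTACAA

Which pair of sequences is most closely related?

A and B

A–B: 4/31 differ, p = 0.129, d = 0.142.
A–C: 11/31 differ, p = 0.355, d = 0.481.
B–C: 11/31 differ, p = 0.355, d = 0.481.
The smallest distance is between A and B.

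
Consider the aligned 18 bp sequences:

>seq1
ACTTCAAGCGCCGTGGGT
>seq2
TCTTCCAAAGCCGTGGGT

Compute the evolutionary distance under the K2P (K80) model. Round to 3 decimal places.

Of 18 sites, 1 differences are transitions and 3 are transversions, so P = 1/18 ≈ 0.055556 and Q = 3/18 ≈ 0.166667.
Under the Kimura two-parameter model, d = −½ ln(1 − 2P − Q) − ¼ ln(1 − 2Q).
1 − 2P − Q = 0.722221, giving −½ ln(0.722221) = 0.162712.
1 − 2Q = 0.666666, giving −¼ ln(0.666666) = 0.101367.
d = 0.162712 + 0.101367 = 0.264079.

0.264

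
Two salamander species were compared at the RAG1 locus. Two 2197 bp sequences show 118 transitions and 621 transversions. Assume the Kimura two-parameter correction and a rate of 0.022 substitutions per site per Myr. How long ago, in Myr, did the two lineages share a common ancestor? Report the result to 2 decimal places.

10.35

P = 118/2197 ≈ 0.05371 and Q = 621/2197 ≈ 0.282658.
Under the Kimura two-parameter model, d = −½ ln(1 − 2P − Q) − ¼ ln(1 − 2Q).
1 − 2P − Q = 0.609922, giving −½ ln(0.609922) = 0.247212.
1 − 2Q = 0.434684, giving −¼ ln(0.434684) = 0.208284.
d = 0.247212 + 0.208284 = 0.455496.
Under a molecular clock d = 2μt, so t = d/(2μ) = 0.455496 / (2 × 0.022) = 10.35 Myr.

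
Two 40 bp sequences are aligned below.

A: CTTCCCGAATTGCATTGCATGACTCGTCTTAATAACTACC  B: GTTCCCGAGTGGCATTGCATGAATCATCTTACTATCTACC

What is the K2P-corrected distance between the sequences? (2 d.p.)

0.20

Of 40 sites, 2 differences are transitions and 5 are transversions, so P = 2/40 = 0.05 and Q = 5/40 = 0.125.
Under the Kimura two-parameter model, d = −½ ln(1 − 2P − Q) − ¼ ln(1 − 2Q).
1 − 2P − Q = 0.775, giving −½ ln(0.775) = 0.127446.
1 − 2Q = 0.75, giving −¼ ln(0.75) = 0.071921.
d = 0.127446 + 0.071921 = 0.199367.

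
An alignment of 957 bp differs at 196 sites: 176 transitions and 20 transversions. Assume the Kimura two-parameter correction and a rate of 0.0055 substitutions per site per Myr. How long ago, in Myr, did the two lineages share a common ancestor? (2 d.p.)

P = 176/957 ≈ 0.183908 and Q = 20/957 ≈ 0.020899.
Under the Kimura two-parameter model, d = −½ ln(1 − 2P − Q) − ¼ ln(1 − 2Q).
1 − 2P − Q = 0.611285, giving −½ ln(0.611285) = 0.246096.
1 − 2Q = 0.958202, giving −¼ ln(0.958202) = 0.010674.
d = 0.246096 + 0.010674 = 0.256770.
Under a molecular clock d = 2μt, so t = d/(2μ) = 0.256770 / (2 × 0.0055) = 23.34 Myr.

23.34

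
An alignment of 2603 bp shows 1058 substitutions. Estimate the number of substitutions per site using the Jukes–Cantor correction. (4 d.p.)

0.5856

p = 1058/2603 ≈ 0.406454.
d = −(3/4) ln(1 − 4p/3) = −0.75 ln(1 − 0.541939) = −0.75 ln(0.458061)
  = −0.75 × (-0.780753) = 0.585565 substitutions/site.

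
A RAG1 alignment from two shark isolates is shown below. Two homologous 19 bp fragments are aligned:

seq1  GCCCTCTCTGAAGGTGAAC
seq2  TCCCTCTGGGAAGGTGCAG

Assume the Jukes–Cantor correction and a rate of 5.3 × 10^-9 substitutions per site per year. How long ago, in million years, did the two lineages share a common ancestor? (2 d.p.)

30.58

The sequences differ at 5 of 19 sites (1, 8, 9, 17, 19), so p = 5/19 ≈ 0.263158.
d = −(3/4) ln(1 − 4p/3) = −0.75 ln(1 − 0.350877) = −0.75 ln(0.649123)
  = −0.75 × (-0.432133) = 0.324100 substitutions/site.
Under a molecular clock d = 2μt, so t = d/(2μ) = 0.324100 / (2 × 5.3 × 10^-9) = 30.58 million years.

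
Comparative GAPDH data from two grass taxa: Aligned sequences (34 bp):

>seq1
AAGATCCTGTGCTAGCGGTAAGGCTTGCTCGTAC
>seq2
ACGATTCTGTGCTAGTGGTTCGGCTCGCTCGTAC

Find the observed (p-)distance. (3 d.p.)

0.176

The sequences differ at 6 of 34 positions (sites 2, 6, 16, 20, 21, 26).
p = 6/34 = 0.176470… ≈ 0.176 (to 3 d.p.).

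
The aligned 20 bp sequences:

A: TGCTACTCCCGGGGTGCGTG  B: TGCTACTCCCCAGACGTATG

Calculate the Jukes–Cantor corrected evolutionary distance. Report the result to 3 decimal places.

The sequences differ at 6 of 20 sites (11, 12, 14, 15, 17, 18), so p = 6/20 = 0.3.
d = −(3/4) ln(1 − 4p/3) = −0.75 ln(1 − 0.4) = −0.75 ln(0.6)
  = −0.75 × (-0.510826) = 0.383120 substitutions/site.

0.383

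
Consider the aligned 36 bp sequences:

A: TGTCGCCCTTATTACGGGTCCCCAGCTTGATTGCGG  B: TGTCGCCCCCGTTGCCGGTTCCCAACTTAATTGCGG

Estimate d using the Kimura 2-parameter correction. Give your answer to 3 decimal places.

Of 36 sites, 7 differences are transitions and 1 are transversions, so P = 7/36 ≈ 0.194444 and Q = 1/36 ≈ 0.027778.
Under the Kimura two-parameter model, d = −½ ln(1 − 2P − Q) − ¼ ln(1 − 2Q).
1 − 2P − Q = 0.583334, giving −½ ln(0.583334) = 0.269498.
1 − 2Q = 0.944444, giving −¼ ln(0.944444) = 0.014290.
d = 0.269498 + 0.014290 = 0.283788.

0.284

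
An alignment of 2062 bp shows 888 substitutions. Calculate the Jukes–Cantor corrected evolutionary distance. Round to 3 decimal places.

p = 888/2062 ≈ 0.43065.
d = −(3/4) ln(1 − 4p/3) = −0.75 ln(1 − 0.5742) = −0.75 ln(0.4258)
  = −0.75 × (-0.853786) = 0.640340 substitutions/site.

0.640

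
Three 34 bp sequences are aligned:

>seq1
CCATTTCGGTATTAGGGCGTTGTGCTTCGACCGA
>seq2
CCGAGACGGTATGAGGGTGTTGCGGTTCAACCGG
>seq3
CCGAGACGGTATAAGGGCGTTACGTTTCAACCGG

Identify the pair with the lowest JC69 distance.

seq1–seq2: 10/34 differ, p = 0.294, d = 0.373.
seq1–seq3: 10/34 differ, p = 0.294, d = 0.373.
seq2–seq3: 4/34 differ, p = 0.118, d = 0.128.
The smallest distance is between seq2 and seq3.

seq2 and seq3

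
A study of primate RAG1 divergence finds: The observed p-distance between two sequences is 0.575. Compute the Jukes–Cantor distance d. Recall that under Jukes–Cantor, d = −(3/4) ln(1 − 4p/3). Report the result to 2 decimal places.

d = −(3/4) ln(1 − 4p/3) = −0.75 ln(1 − 0.766667) = −0.75 ln(0.233333)
  = −0.75 × (-1.455289) = 1.091467 substitutions/site.

1.09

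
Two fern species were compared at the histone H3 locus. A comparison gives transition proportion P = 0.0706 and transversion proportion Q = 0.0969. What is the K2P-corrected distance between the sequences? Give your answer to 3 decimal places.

0.190

Under the Kimura two-parameter model, d = −½ ln(1 − 2P − Q) − ¼ ln(1 − 2Q).
1 − 2P − Q = 0.7619, giving −½ ln(0.7619) = 0.135970.
1 − 2Q = 0.8062, giving −¼ ln(0.8062) = 0.053856.
d = 0.135970 + 0.053856 = 0.189826.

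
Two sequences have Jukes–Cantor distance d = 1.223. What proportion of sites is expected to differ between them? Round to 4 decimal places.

p = (3/4)(1 − e^(−4d/3)) = 0.75 × (1 − e^(-1.630667)) = 0.75 × (1 − 0.195799) = 0.603151.

0.6032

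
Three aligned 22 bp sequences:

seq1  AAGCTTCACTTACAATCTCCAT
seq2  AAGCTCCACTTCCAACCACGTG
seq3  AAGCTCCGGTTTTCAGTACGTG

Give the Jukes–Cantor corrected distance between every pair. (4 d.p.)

d(seq1,seq2) = 0.4141, d(seq1,seq3) = 0.9745, d(seq2,seq3) = 0.4141

seq1–seq2: 7/22 sites differ → p ≈ 0.318182, d = −0.75 ln(1 − 0.424243) = 0.414052 ≈ 0.4141.
seq1–seq3: 12/22 sites differ → p ≈ 0.545455, d = −0.75 ln(1 − 0.727273) = 0.974463 ≈ 0.9745.
seq2–seq3: 7/22 sites differ → p ≈ 0.318182, d = −0.75 ln(1 − 0.424243) = 0.414052 ≈ 0.4141.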